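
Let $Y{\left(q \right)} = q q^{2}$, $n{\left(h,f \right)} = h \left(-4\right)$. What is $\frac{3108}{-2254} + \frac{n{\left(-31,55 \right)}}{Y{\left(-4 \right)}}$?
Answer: $- \frac{8543}{2576} \approx -3.3164$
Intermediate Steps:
$n{\left(h,f \right)} = - 4 h$
$Y{\left(q \right)} = q^{3}$
$\frac{3108}{-2254} + \frac{n{\left(-31,55 \right)}}{Y{\left(-4 \right)}} = \frac{3108}{-2254} + \frac{\left(-4\right) \left(-31\right)}{\left(-4\right)^{3}} = 3108 \left(- \frac{1}{2254}\right) + \frac{124}{-64} = - \frac{222}{161} + 124 \left(- \frac{1}{64}\right) = - \frac{222}{161} - \frac{31}{16} = - \frac{8543}{2576}$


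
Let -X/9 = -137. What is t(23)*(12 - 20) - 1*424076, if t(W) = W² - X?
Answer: -418444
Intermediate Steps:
X = 1233 (X = -9*(-137) = 1233)
t(W) = -1233 + W² (t(W) = W² - 1*1233 = W² - 1233 = -1233 + W²)
t(23)*(12 - 20) - 1*424076 = (-1233 + 23²)*(12 - 20) - 1*424076 = (-1233 + 529)*(-8) - 424076 = -704*(-8) - 424076 = 5632 - 424076 = -418444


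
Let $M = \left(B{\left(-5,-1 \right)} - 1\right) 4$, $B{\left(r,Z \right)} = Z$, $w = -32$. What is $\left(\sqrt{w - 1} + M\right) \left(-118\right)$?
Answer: $944 - 118 i \sqrt{33} \approx 944.0 - 677.86 i$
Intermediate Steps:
$M = -8$ ($M = \left(-1 - 1\right) 4 = \left(-2\right) 4 = -8$)
$\left(\sqrt{w - 1} + M\right) \left(-118\right) = \left(\sqrt{-32 - 1} - 8\right) \left(-118\right) = \left(\sqrt{-33} - 8\right) \left(-118\right) = \left(i \sqrt{33} - 8\right) \left(-118\right) = \left(-8 + i \sqrt{33}\right) \left(-118\right) = 944 - 118 i \sqrt{33}$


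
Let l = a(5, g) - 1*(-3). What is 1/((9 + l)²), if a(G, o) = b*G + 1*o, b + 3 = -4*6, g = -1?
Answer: 1/15376 ≈ 6.5036e-5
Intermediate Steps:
b = -27 (b = -3 - 4*6 = -3 - 24 = -27)
a(G, o) = o - 27*G (a(G, o) = -27*G + 1*o = -27*G + o = o - 27*G)
l = -133 (l = (-1 - 27*5) - 1*(-3) = (-1 - 135) + 3 = -136 + 3 = -133)
1/((9 + l)²) = 1/((9 - 133)²) = 1/((-124)²) = 1/15376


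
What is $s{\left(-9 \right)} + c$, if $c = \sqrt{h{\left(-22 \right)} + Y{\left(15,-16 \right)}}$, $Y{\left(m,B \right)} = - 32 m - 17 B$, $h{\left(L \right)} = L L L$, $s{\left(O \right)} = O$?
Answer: $-9 + 2 i \sqrt{2714} \approx -9.0 + 104.19 i$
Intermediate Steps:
$h{\left(L \right)} = L^{3}$ ($h{\left(L \right)} = L^{2} L = L^{3}$)
$c = 2 i \sqrt{2714}$ ($c = \sqrt{\left(-22\right)^{3} - 208} = \sqrt{-10648 + \left(-480 + 272\right)} = \sqrt{-10648 - 208} = \sqrt{-10856} = 2 i \sqrt{2714} \approx 104.19 i$)
$s{\left(-9 \right)} + c = -9 + 2 i \sqrt{2714}$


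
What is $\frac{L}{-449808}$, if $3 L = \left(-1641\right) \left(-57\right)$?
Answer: $- \frac{10393}{149936} \approx -0.069316$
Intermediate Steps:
$L = 31179$ ($L = \frac{\left(-1641\right) \left(-57\right)}{3} = \frac{1}{3} \cdot 93537 = 31179$)
$\frac{L}{-449808} = \frac{31179}{-449808} = 31179 \left(- \frac{1}{449808}\right) = - \frac{10393}{149936}$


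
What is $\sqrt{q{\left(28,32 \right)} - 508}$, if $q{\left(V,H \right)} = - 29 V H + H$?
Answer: $42 i \sqrt{15} \approx 162.67 i$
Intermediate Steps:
$q{\left(V,H \right)} = H - 29 H V$ ($q{\left(V,H \right)} = - 29 H V + H = H - 29 H V$)
$\sqrt{q{\left(28,32 \right)} - 508} = \sqrt{32 \left(1 - 812\right) - 508} = \sqrt{32 \left(-811\right) - 508} = \sqrt{-25952 - 508} = \sqrt{-26460} = 42 i \sqrt{15}$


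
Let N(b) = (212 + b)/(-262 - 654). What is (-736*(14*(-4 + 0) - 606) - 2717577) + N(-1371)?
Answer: -2042994861/916 ≈ -2.2303e+6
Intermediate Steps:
N(b) = -53/229 - b/916 (N(b) = (212 + b)/(-916) = (212 + b)*(-1/916) = -53/229 - b/916)
(-736*(14*(-4 + 0) - 606) - 2717577) + N(-1371) = (-736*(14*(-4 + 0) - 606) - 2717577) + (-53/229 - 1/916*(-1371)) = (-736*(14*(-4) - 606) - 2717577) + (-53/229 + 1371/916) = (-736*(-56 - 606) - 2717577) + 1159/916 = (-736*(-662) - 2717577) + 1159/916 = (487232 - 2717577) + 1159/916 = -2230345 + 1159/916 = -2042994861/916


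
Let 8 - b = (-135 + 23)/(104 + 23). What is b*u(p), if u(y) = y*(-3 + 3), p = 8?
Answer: 0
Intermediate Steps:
b = 1128/127 (b = 8 - (-135 + 23)/(104 + 23) = 8 - (-112)/127 = 8 - 1*(-112/127) = 8 + 112/127 = 1128/127 ≈ 8.8819)
u(y) = 0 (u(y) = y*0 = 0)
b*u(p) = (1128/127)*0 = 0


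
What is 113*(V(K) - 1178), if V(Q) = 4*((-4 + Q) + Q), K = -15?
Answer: -148482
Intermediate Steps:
V(Q) = -16 + 8*Q (V(Q) = 4*(-4 + 2*Q) = -16 + 8*Q)
113*(V(K) - 1178) = 113*((-16 + 8*(-15)) - 1178) = 113*((-16 - 120) - 1178) = 113*(-136 - 1178) = 113*(-1314) = -148482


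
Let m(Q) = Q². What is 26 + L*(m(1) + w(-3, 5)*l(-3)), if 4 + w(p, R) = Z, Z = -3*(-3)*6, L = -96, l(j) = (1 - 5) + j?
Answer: 33530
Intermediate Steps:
l(j) = -4 + j
Z = 54 (Z = 9*6 = 54)
w(p, R) = 50 (w(p, R) = -4 + 54 = 50)
26 + L*(m(1) + w(-3, 5)*l(-3)) = 26 - 96*(1² + 50*(-4 - 3)) = 26 - 96*(1 + 50*(-7)) = 26 - 96*(1 - 350) = 26 - 96*(-349) = 26 + 33504 = 33530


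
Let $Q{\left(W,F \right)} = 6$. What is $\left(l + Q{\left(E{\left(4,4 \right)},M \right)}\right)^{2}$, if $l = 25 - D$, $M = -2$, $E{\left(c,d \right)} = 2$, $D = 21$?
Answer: $100$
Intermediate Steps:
$l = 4$ ($l = 25 - 21 = 4$)
$\left(l + Q{\left(E{\left(4,4 \right)},M \right)}\right)^{2} = \left(4 + 6\right)^{2} = 10^{2} = 100$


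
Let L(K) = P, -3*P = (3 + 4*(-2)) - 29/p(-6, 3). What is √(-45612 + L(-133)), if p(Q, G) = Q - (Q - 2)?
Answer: I*√182422/2 ≈ 213.55*I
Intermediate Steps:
p(Q, G) = 2 (p(Q, G) = Q - (-2 + Q) = Q + (2 - Q) = 2)
P = 13/2 (P = -((3 + 4*(-2)) - 29/2)/3 = -((3 - 8) - 29*½)/3 = -(-5 - 29/2)/3 = -⅓*(-39/2) = 13/2 ≈ 6.5000)
L(K) = 13/2
√(-45612 + L(-133)) = √(-45612 + 13/2) = √(-91211/2) = I*√182422/2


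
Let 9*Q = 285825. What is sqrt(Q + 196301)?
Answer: sqrt(2052534)/3 ≈ 477.56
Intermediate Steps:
Q = 95275/3 (Q = (1/9)*285825 = 95275/3 ≈ 31758.)
sqrt(Q + 196301) = sqrt(95275/3 + 196301) = sqrt(684178/3) = sqrt(2052534)/3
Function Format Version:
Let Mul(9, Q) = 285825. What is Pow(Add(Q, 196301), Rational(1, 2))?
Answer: Mul(Rational(1, 3), Pow(2052534, Rational(1, 2))) ≈ 477.56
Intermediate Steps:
Q = Rational(95275, 3) (Q = Mul(Rational(1, 9), 285825) = Rational(95275, 3) ≈ 31758.)
Pow(Add(Q, 196301), Rational(1, 2)) = Pow(Add(Rational(95275, 3), 196301), Rational(1, 2)) = Pow(Rational(684178, 3), Rational(1, 2)) = Mul(Rational(1, 3), Pow(2052534, Rational(1, 2)))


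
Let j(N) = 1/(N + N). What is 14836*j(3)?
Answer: 7418/3 ≈ 2472.7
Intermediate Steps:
j(N) = 1/(2*N)
14836*j(3) = 14836*((½)/3) = 14836*((½)*(⅓)) = 14836*(⅙) = 7418/3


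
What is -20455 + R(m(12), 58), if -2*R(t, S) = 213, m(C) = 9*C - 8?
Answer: -41123/2 ≈ -20562.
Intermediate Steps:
m(C) = -8 + 9*C
R(t, S) = -213/2 (R(t, S) = -1/2*213 = -213/2)
-20455 + R(m(12), 58) = -20455 - 213/2 = -41123/2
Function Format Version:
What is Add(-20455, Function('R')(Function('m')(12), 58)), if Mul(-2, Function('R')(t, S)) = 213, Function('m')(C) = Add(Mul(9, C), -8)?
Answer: Rational(-41123, 2) ≈ -20562.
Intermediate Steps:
Function('m')(C) = Add(-8, Mul(9, C))
Function('R')(t, S) = Rational(-213, 2) (Function('R')(t, S) = Mul(Rational(-1, 2), 213) = Rational(-213, 2))
Add(-20455, Function('R')(Function('m')(12), 58)) = Add(-20455, Rational(-213, 2)) = Rational(-41123, 2)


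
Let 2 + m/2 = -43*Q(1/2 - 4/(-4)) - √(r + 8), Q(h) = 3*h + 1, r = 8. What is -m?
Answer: 485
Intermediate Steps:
Q(h) = 1 + 3*h
m = -485 (m = -4 + 2*(-43*(1 + 3*(1/2 - 4/(-4))) - √(8 + 8)) = -4 + 2*(-43*(1 + 3*(1*(½) - 4*(-¼))) - √16) = -4 + 2*(-43*(1 + 3*(½ + 1)) - 1*4) = -4 + 2*(-43*(1 + 3*(3/2)) - 4) = -4 + 2*(-43*(1 + 9/2) - 4) = -4 + 2*(-43*11/2 - 4) = -4 + 2*(-473/2 - 4) = -4 + 2*(-481/2) = -4 - 481 = -485)
-m = -1*(-485) = 485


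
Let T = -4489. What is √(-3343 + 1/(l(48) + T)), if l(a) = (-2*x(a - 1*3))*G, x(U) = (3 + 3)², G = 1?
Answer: 8*I*√1086617201/4561 ≈ 57.819*I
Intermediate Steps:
x(U) = 36 (x(U) = 6² = 36)
l(a) = -72 (l(a) = -2*36*1 = -72*1 = -72)
√(-3343 + 1/(l(48) + T)) = √(-3343 + 1/(-72 - 4489)) = √(-3343 + 1/(-4561)) = √(-3343 - 1/4561) = √(-15247424/4561) = 8*I*√1086617201/4561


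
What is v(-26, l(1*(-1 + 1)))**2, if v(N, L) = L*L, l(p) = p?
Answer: 0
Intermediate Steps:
v(N, L) = L**2
v(-26, l(1*(-1 + 1)))**2 = ((1*(-1 + 1))**2)**2 = ((1*0)**2)**2 = (0**2)**2 = 0**2 = 0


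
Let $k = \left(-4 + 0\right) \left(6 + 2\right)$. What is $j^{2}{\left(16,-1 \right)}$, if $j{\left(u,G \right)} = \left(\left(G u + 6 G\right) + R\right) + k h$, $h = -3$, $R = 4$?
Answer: $6084$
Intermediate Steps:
$k = -32$ ($k = \left(-4\right) 8 = -32$)
$j{\left(u,G \right)} = 100 + 6 G + G u$ ($j{\left(u,G \right)} = \left(\left(G u + 6 G\right) + 4\right) - -96 = \left(\left(6 G + G u\right) + 4\right) + 96 = \left(4 + 6 G + G u\right) + 96 = 100 + 6 G + G u$)
$j^{2}{\left(16,-1 \right)} = \left(100 + 6 \left(-1\right) - 16\right)^{2} = \left(100 - 6 - 16\right)^{2} = 78^{2} = 6084$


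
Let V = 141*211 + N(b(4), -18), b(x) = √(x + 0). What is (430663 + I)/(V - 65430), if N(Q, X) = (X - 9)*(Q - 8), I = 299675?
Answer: -243446/11839 ≈ -20.563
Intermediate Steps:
b(x) = √x
N(Q, X) = (-9 + X)*(-8 + Q)
V = 29913 (V = 141*211 + (72 - 9*√4 - 8*(-18) + √4*(-18)) = 29751 + (72 - 9*2 + 144 + 2*(-18)) = 29751 + (72 - 18 + 144 - 36) = 29751 + 162 = 29913)
(430663 + I)/(V - 65430) = (430663 + 299675)/(29913 - 65430) = 730338/(-35517) = 730338*(-1/35517) = -243446/11839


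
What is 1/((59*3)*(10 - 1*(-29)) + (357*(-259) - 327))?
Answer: -1/85887 ≈ -1.1643e-5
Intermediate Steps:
1/((59*3)*(10 - 1*(-29)) + (357*(-259) - 327)) = 1/(177*(10 + 29) + (-92463 - 327)) = 1/(177*39 - 92790) = 1/(6903 - 92790) = 1/(-85887) = -1/85887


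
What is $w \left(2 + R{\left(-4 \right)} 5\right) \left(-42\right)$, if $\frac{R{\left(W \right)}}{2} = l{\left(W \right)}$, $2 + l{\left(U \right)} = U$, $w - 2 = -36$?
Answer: $-82824$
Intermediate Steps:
$w = -34$ ($w = 2 - 36 = -34$)
$l{\left(U \right)} = -2 + U$
$R{\left(W \right)} = -4 + 2 W$ ($R{\left(W \right)} = 2 \left(-2 + W\right) = -4 + 2 W$)
$w \left(2 + R{\left(-4 \right)} 5\right) \left(-42\right) = - 34 \left(2 + \left(-4 + 2 \left(-4\right)\right) 5\right) \left(-42\right) = - 34 \left(2 + \left(-4 - 8\right) 5\right) \left(-42\right) = - 34 \left(2 - 60\right) \left(-42\right) = \left(-34\right) \left(-58\right) \left(-42\right) = 1972 \left(-42\right) = -82824$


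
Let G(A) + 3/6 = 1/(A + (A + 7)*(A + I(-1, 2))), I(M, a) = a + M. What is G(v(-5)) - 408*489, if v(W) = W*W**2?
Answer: -5788655673/29014 ≈ -1.9951e+5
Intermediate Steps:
I(M, a) = M + a
v(W) = W**3
G(A) = -1/2 + 1/(A + (1 + A)*(7 + A)) (G(A) = -1/2 + 1/(A + (A + 7)*(A + (-1 + 2))) = -1/2 + 1/(A + (7 + A)*(A + 1)) = -1/2 + 1/(A + (7 + A)*(1 + A)) = -1/2 + 1/(A + (1 + A)*(7 + A)))
G(v(-5)) - 408*489 = (-5 - ((-5)**3)**2 - 9*(-5)**3)/(2*(7 + ((-5)**3)**2 + 9*(-5)**3)) - 408*489 = (-5 - 1*(-125)**2 - 9*(-125))/(2*(7 + (-125)**2 + 9*(-125))) - 199512 = (-5 - 1*15625 + 1125)/(2*(7 + 15625 - 1125)) - 199512 = (1/2)*(-5 - 15625 + 1125)/14507 - 199512 = (1/2)*(1/14507)*(-14505) - 199512 = -14505/29014 - 199512 = -5788655673/29014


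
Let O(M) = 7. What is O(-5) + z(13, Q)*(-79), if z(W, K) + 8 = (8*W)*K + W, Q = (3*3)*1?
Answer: -74332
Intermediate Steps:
Q = 9 (Q = 9*1 = 9)
z(W, K) = -8 + W + 8*K*W (z(W, K) = -8 + ((8*W)*K + W) = -8 + (8*K*W + W) = -8 + (W + 8*K*W) = -8 + W + 8*K*W)
O(-5) + z(13, Q)*(-79) = 7 + (-8 + 13 + 8*9*13)*(-79) = 7 + (-8 + 13 + 936)*(-79) = 7 + 941*(-79) = 7 - 74339 = -74332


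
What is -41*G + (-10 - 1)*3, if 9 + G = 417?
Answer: -16761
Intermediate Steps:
G = 408 (G = -9 + 417 = 408)
-41*G + (-10 - 1)*3 = -41*408 + (-10 - 1)*3 = -16728 - 11*3 = -16728 - 33 = -16761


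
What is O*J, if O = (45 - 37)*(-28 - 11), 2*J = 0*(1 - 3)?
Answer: 0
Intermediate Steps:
J = 0 (J = (0*(1 - 3))/2 = (0*(-2))/2 = (½)*0 = 0)
O = -312 (O = 8*(-39) = -312)
O*J = -312*0 = 0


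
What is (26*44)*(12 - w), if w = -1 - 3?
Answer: 18304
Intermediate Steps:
w = -4
(26*44)*(12 - w) = (26*44)*(12 - 1*(-4)) = 1144*(12 + 4) = 1144*16 = 18304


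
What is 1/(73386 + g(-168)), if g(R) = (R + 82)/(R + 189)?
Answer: 21/1541020 ≈ 1.3627e-5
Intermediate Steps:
g(R) = (82 + R)/(189 + R)
1/(73386 + g(-168)) = 1/(73386 + (82 - 168)/(189 - 168)) = 1/(73386 - 86/21) = 1/(1541020/21) = 21/1541020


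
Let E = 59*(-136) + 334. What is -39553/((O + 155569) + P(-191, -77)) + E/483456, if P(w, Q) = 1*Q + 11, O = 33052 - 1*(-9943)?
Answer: -1720715399/7997087424 ≈ -0.21517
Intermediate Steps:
O = 42995 (O = 33052 + 9943 = 42995)
E = -7690 (E = -8024 + 334 = -7690)
P(w, Q) = 11 + Q (P(w, Q) = Q + 11 = 11 + Q)
-39553/((O + 155569) + P(-191, -77)) + E/483456 = -39553/((42995 + 155569) + (11 - 77)) - 7690/483456 = -39553/(198564 - 66) - 7690*1/483456 = -39553/198498 - 3845/241728 = -1720715399/7997087424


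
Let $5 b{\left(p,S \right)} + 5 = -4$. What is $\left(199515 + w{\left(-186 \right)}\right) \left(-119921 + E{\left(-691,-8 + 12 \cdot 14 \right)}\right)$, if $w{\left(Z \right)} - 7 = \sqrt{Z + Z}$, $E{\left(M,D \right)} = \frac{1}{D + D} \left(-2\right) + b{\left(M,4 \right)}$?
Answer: $- \frac{1914179051889}{80} - \frac{19187649 i \sqrt{93}}{80} \approx -2.3927 \cdot 10^{10} - 2.313 \cdot 10^{6} i$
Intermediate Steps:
$b{\left(p,S \right)} = - \frac{9}{5}$ ($b{\left(p,S \right)} = -1 + \frac{1}{5} \left(-4\right) = -1 - \frac{4}{5} = - \frac{9}{5}$)
$E{\left(M,D \right)} = - \frac{9}{5} - \frac{1}{D}$ ($E{\left(M,D \right)} = \frac{1}{D + D} \left(-2\right) - \frac{9}{5} = \frac{1}{2 D} \left(-2\right) - \frac{9}{5} = - \frac{1}{D} - \frac{9}{5} = - \frac{9}{5} - \frac{1}{D}$)
$w{\left(Z \right)} = 7 + \sqrt{2} \sqrt{Z}$ ($w{\left(Z \right)} = 7 + \sqrt{Z + Z} = 7 + \sqrt{2 Z} = 7 + \sqrt{2} \sqrt{Z}$)
$\left(199515 + w{\left(-186 \right)}\right) \left(-119921 + E{\left(-691,-8 + 12 \cdot 14 \right)}\right) = \left(199515 + \left(7 + \sqrt{2} \sqrt{-186}\right)\right) \left(-119921 - \left(\frac{9}{5} + \frac{1}{-8 + 12 \cdot 14}\right)\right) = \left(199515 + \left(7 + \sqrt{2} i \sqrt{186}\right)\right) \left(-119921 - \left(\frac{9}{5} + \frac{1}{-8 + 168}\right)\right) = \left(199515 + \left(7 + 2 i \sqrt{93}\right)\right) \left(-119921 - \frac{289}{160}\right) = \left(199522 + 2 i \sqrt{93}\right) \left(-119921 - \frac{289}{160}\right) = \left(199522 + 2 i \sqrt{93}\right) \left(- \frac{19187649}{160}\right) = - \frac{1914179051889}{80} - \frac{19187649 i \sqrt{93}}{80}$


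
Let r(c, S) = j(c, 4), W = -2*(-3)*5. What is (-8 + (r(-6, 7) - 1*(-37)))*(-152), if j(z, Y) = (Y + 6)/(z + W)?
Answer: -13414/3 ≈ -4471.3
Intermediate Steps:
W = 30 (W = 6*5 = 30)
j(z, Y) = (6 + Y)/(30 + z) (j(z, Y) = (Y + 6)/(z + 30) = (6 + Y)/(30 + z))
r(c, S) = 10/(30 + c) (r(c, S) = (6 + 4)/(30 + c) = 10/(30 + c))
(-8 + (r(-6, 7) - 1*(-37)))*(-152) = (-8 + (10/(30 - 6) - 1*(-37)))*(-152) = (-8 + (10/24 + 37))*(-152) = (-8 + (10*(1/24) + 37))*(-152) = (-8 + (5/12 + 37))*(-152) = (-8 + 449/12)*(-152) = (353/12)*(-152) = -13414/3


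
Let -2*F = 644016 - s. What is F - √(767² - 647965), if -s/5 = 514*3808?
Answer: -5215288 - 2*I*√14919 ≈ -5.2153e+6 - 244.29*I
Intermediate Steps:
s = -9786560 (s = -2570*3808 = -5*1957312 = -9786560)
F = -5215288 (F = -(644016 - 1*(-9786560))/2 = -(644016 + 9786560)/2 = -½*10430576 = -5215288)
F - √(767² - 647965) = -5215288 - √(767² - 647965) = -5215288 - √(588289 - 647965) = -5215288 - √(-59676) = -5215288 - 2*I*√14919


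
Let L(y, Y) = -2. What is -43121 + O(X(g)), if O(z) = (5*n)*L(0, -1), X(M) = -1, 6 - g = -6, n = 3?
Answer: -43151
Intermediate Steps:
g = 12 (g = 6 - 1*(-6) = 6 + 6 = 12)
O(z) = -30 (O(z) = (5*3)*(-2) = 15*(-2) = -30)
-43121 + O(X(g)) = -43121 - 30 = -43151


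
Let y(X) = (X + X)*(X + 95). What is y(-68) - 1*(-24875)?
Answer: 21203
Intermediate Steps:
y(X) = 2*X*(95 + X) (y(X) = (2*X)*(95 + X) = 2*X*(95 + X))
y(-68) - 1*(-24875) = 2*(-68)*(95 - 68) - 1*(-24875) = 2*(-68)*27 + 24875 = -3672 + 24875 = 21203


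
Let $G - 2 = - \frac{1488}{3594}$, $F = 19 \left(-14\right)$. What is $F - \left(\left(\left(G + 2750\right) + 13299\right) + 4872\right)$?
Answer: $- \frac{12691963}{599} \approx -21189.0$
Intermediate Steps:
$F = -266$
$G = \frac{950}{599}$ ($G = 2 - \frac{1488}{3594} = 2 - \frac{248}{599} = \frac{950}{599} \approx 1.586$)
$F - \left(\left(\left(G + 2750\right) + 13299\right) + 4872\right) = -266 - \left(\left(\left(\frac{950}{599} + 2750\right) + 13299\right) + 4872\right) = -266 - \left(\left(\frac{1648200}{599} + 13299\right) + 4872\right) = -266 - \left(\frac{9614301}{599} + 4872\right) = -266 - \frac{12532629}{599} = - \frac{12691963}{599}$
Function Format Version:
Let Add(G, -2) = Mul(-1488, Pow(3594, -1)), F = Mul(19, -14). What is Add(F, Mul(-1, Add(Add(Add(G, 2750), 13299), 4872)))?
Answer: Rational(-12691963, 599) ≈ -21189.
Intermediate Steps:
F = -266
G = Rational(950, 599) (G = Add(2, Mul(-1488, Pow(3594, -1))) = Add(2, Mul(-1488, Rational(1, 3594))) = Add(2, Rational(-248, 599)) = Rational(950, 599) ≈ 1.5860)
Add(F, Mul(-1, Add(Add(Add(G, 2750), 13299), 4872))) = Add(-266, Mul(-1, Add(Add(Add(Rational(950, 599), 2750), 13299), 4872))) = Add(-266, Mul(-1, Add(Add(Rational(1648200, 599), 13299), 4872))) = Add(-266, Mul(-1, Add(Rational(9614301, 599), 4872))) = Add(-266, Mul(-1, Rational(12532629, 599))) = Add(-266, Rational(-12532629, 599)) = Rational(-12691963, 599)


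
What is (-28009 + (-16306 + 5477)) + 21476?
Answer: -17362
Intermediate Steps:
(-28009 + (-16306 + 5477)) + 21476 = (-28009 - 10829) + 21476 = -38838 + 21476 = -17362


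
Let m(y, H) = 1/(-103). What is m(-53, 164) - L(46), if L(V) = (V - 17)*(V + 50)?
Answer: -286753/103 ≈ -2784.0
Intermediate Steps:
m(y, H) = -1/103
L(V) = (-17 + V)*(50 + V)
m(-53, 164) - L(46) = -1/103 - (-850 + 46**2 + 33*46) = -1/103 - (-850 + 2116 + 1518) = -1/103 - 1*2784 = -1/103 - 2784 = -286753/103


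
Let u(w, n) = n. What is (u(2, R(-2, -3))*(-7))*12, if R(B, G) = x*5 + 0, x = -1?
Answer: 420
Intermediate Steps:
R(B, G) = -5 (R(B, G) = -1*5 + 0 = -5 + 0 = -5)
(u(2, R(-2, -3))*(-7))*12 = -5*(-7)*12 = 35*12 = 420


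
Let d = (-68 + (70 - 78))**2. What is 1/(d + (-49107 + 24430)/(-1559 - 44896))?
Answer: 46455/268348757 ≈ 0.00017311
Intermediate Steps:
d = 5776 (d = (-68 - 8)**2 = (-76)**2 = 5776)
1/(d + (-49107 + 24430)/(-1559 - 44896)) = 1/(5776 + (-49107 + 24430)/(-1559 - 44896)) = 1/(5776 - 24677/(-46455)) = 1/(5776 - 24677*(-1/46455)) = 1/(5776 + 24677/46455) = 1/(268348757/46455) = 46455/268348757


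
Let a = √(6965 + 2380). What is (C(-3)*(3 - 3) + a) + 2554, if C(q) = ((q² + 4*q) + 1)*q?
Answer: 2554 + √9345 ≈ 2650.7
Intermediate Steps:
C(q) = q*(1 + q² + 4*q) (C(q) = (1 + q² + 4*q)*q = q*(1 + q² + 4*q))
a = √9345 ≈ 96.670
(C(-3)*(3 - 3) + a) + 2554 = ((-3*(1 + (-3)² + 4*(-3)))*(3 - 3) + √9345) + 2554 = (-3*(1 + 9 - 12)*0 + √9345) + 2554 = (-3*(-2)*0 + √9345) + 2554 = (6*0 + √9345) + 2554 = (0 + √9345) + 2554 = √9345 + 2554 = 2554 + √9345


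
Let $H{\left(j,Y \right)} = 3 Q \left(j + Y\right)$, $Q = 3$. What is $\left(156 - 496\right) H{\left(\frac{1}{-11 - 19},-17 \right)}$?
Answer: $52122$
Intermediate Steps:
$H{\left(j,Y \right)} = 9 Y + 9 j$ ($H{\left(j,Y \right)} = 3 \cdot 3 \left(j + Y\right) = 9 \left(Y + j\right) = 9 Y + 9 j$)
$\left(156 - 496\right) H{\left(\frac{1}{-11 - 19},-17 \right)} = \left(156 - 496\right) \left(9 \left(-17\right) + \frac{9}{-11 - 19}\right) = - 340 \left(-153 + \frac{9}{-30}\right) = - 340 \left(-153 + 9 \left(- \frac{1}{30}\right)\right) = - 340 \left(-153 - \frac{3}{10}\right) = \left(-340\right) \left(- \frac{1533}{10}\right) = 52122$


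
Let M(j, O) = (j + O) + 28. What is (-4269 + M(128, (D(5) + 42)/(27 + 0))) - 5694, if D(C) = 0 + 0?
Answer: -88249/9 ≈ -9805.4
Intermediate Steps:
D(C) = 0
M(j, O) = 28 + O + j (M(j, O) = (O + j) + 28 = 28 + O + j)
(-4269 + M(128, (D(5) + 42)/(27 + 0))) - 5694 = (-4269 + (28 + (0 + 42)/(27 + 0) + 128)) - 5694 = (-4269 + (28 + 42/27 + 128)) - 5694 = (-4269 + (28 + 42*(1/27) + 128)) - 5694 = (-4269 + (28 + 14/9 + 128)) - 5694 = (-4269 + 1418/9) - 5694 = -37003/9 - 5694 = -88249/9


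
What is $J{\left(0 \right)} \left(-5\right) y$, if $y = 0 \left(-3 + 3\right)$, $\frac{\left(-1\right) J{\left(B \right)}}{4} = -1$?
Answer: $0$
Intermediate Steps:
$J{\left(B \right)} = 4$ ($J{\left(B \right)} = \left(-4\right) \left(-1\right) = 4$)
$y = 0$ ($y = 0 \cdot 0 = 0$)
$J{\left(0 \right)} \left(-5\right) y = 4 \left(-5\right) 0 = \left(-20\right) 0 = 0$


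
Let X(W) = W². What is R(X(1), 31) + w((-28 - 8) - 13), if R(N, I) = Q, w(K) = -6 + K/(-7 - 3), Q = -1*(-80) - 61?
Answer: 179/10 ≈ 17.900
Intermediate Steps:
Q = 19 (Q = 80 - 61 = 19)
w(K) = -6 - K/10 (w(K) = -6 + K/(-10) = -6 - K/10)
R(N, I) = 19
R(X(1), 31) + w((-28 - 8) - 13) = 19 + (-6 - ((-28 - 8) - 13)/10) = 19 + (-6 - (-36 - 13)/10) = 19 + (-6 - ⅒*(-49)) = 19 + (-6 + 49/10) = 19 - 11/10 = 179/10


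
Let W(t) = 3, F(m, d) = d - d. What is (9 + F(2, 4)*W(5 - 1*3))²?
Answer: 81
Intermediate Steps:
F(m, d) = 0
(9 + F(2, 4)*W(5 - 1*3))² = (9 + 0*3)² = (9 + 0)² = 9² = 81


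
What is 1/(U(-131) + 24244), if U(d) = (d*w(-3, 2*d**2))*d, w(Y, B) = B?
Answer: 1/589024086 ≈ 1.6977e-9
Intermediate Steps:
U(d) = 2*d**4 (U(d) = (d*(2*d**2))*d = (2*d**3)*d = 2*d**4)
1/(U(-131) + 24244) = 1/(2*(-131)**4 + 24244) = 1/(2*294499921 + 24244) = 1/(588999842 + 24244) = 1/589024086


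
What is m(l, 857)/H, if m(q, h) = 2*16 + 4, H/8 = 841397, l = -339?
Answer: 9/1682794 ≈ 5.3483e-6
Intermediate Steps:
H = 6731176 (H = 8*841397 = 6731176)
m(q, h) = 36 (m(q, h) = 32 + 4 = 36)
m(l, 857)/H = 36/6731176 = 36*(1/6731176) = 9/1682794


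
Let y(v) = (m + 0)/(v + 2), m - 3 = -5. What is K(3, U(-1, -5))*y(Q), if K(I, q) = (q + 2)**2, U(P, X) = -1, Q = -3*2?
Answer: 1/2 ≈ 0.50000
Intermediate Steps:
m = -2 (m = 3 - 5 = -2)
Q = -6
K(I, q) = (2 + q)**2
y(v) = -2/(2 + v) (y(v) = (-2 + 0)/(v + 2) = -2/(2 + v))
K(3, U(-1, -5))*y(Q) = (2 - 1)**2*(-2/(2 - 6)) = 1**2*(-2/(-4)) = 1*(-2*(-1/4)) = 1*(1/2) = 1/2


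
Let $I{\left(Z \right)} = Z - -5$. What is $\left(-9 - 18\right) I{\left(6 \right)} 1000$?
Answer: $-297000$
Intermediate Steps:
$I{\left(Z \right)} = 5 + Z$ ($I{\left(Z \right)} = Z + 5 = 5 + Z$)
$\left(-9 - 18\right) I{\left(6 \right)} 1000 = \left(-9 - 18\right) \left(5 + 6\right) 1000 = \left(-27\right) 11 \cdot 1000 = \left(-297\right) 1000 = -297000$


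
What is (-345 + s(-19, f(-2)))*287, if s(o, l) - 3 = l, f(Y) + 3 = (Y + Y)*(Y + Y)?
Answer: -94423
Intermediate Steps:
f(Y) = -3 + 4*Y**2 (f(Y) = -3 + (Y + Y)*(Y + Y) = -3 + (2*Y)*(2*Y) = -3 + 4*Y**2)
s(o, l) = 3 + l
(-345 + s(-19, f(-2)))*287 = (-345 + (3 + (-3 + 4*(-2)**2)))*287 = (-345 + (3 + (-3 + 4*4)))*287 = (-345 + (3 + (-3 + 16)))*287 = (-345 + (3 + 13))*287 = (-345 + 16)*287 = -329*287 = -94423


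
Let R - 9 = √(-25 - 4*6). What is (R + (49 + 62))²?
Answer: 14351 + 1680*I ≈ 14351.0 + 1680.0*I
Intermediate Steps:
R = 9 + 7*I (R = 9 + √(-25 - 4*6) = 9 + √(-25 - 24) = 9 + √(-49) = 9 + 7*I ≈ 9.0 + 7.0*I)
(R + (49 + 62))² = ((9 + 7*I) + (49 + 62))² = ((9 + 7*I) + 111)² = (120 + 7*I)²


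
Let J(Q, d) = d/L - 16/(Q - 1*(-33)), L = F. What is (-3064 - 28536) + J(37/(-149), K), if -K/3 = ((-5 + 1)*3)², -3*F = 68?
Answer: -163749713/5185 ≈ -31581.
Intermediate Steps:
F = -68/3 (F = -⅓*68 = -68/3 ≈ -22.667)
L = -68/3 ≈ -22.667
K = -432 (K = -3*9*(-5 + 1)² = -3*(-4*3)² = -3*(-12)² = -3*144 = -432)
J(Q, d) = -16/(33 + Q) - 3*d/68 (J(Q, d) = d/(-68/3) - 16/(Q - 1*(-33)) = d*(-3/68) - 16/(Q + 33) = -3*d/68 - 16/(33 + Q) = -16/(33 + Q) - 3*d/68)
(-3064 - 28536) + J(37/(-149), K) = (-3064 - 28536) + (-1088 - 99*(-432) - 3*37/(-149)*(-432))/(68*(33 + 37/(-149))) = -31600 + (-1088 + 42768 - 3*37*(-1/149)*(-432))/(68*(33 + 37*(-1/149))) = -31600 + (-1088 + 42768 - 3*(-37/149)*(-432))/(68*(33 - 37/149)) = -31600 + (-1088 + 42768 - 47952/149)/(68*(4880/149)) = -31600 + (1/68)*(149/4880)*(6162368/149) = -31600 + 96287/5185 = -163749713/5185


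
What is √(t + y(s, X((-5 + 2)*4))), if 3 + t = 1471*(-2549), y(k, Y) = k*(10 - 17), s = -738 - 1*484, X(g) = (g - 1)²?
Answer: 2*I*√935257 ≈ 1934.2*I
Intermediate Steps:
X(g) = (-1 + g)²
s = -1222 (s = -738 - 484 = -1222)
y(k, Y) = -7*k (y(k, Y) = k*(-7) = -7*k)
t = -3749582 (t = -3 + 1471*(-2549) = -3 - 3749579 = -3749582)
√(t + y(s, X((-5 + 2)*4))) = √(-3749582 - 7*(-1222)) = √(-3749582 + 8554) = √(-3741028) = 2*I*√935257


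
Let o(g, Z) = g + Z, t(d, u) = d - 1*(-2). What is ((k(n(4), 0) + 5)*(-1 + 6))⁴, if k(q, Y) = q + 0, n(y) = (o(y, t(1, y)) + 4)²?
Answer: 157529610000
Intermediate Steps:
t(d, u) = 2 + d (t(d, u) = d + 2 = 2 + d)
o(g, Z) = Z + g
n(y) = (7 + y)² (n(y) = (((2 + 1) + y) + 4)² = ((3 + y) + 4)² = (7 + y)²)
k(q, Y) = q
((k(n(4), 0) + 5)*(-1 + 6))⁴ = (((7 + 4)² + 5)*(-1 + 6))⁴ = ((11² + 5)*5)⁴ = ((121 + 5)*5)⁴ = (126*5)⁴ = 630⁴ = 157529610000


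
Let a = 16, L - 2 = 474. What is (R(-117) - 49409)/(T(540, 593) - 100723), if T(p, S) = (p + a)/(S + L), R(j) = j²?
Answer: 38184680/107672331 ≈ 0.35464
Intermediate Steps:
L = 476 (L = 2 + 474 = 476)
T(p, S) = (16 + p)/(476 + S) (T(p, S) = (p + 16)/(S + 476) = (16 + p)/(476 + S))
(R(-117) - 49409)/(T(540, 593) - 100723) = ((-117)² - 49409)/((16 + 540)/(476 + 593) - 100723) = (13689 - 49409)/(556/1069 - 100723) = -35720/((1/1069)*556 - 100723) = -35720/(556/1069 - 100723) = -35720/(-107672331/1069) = -35720*(-1069/107672331) = 38184680/107672331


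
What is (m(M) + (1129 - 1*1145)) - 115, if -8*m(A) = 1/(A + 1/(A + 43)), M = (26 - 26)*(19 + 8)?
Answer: -1091/8 ≈ -136.38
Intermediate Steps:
M = 0 (M = 0*27 = 0)
m(A) = -1/(8*(A + 1/(43 + A))) (m(A) = -1/(8*(A + 1/(A + 43))) = -1/(8*(A + 1/(43 + A))))
(m(M) + (1129 - 1*1145)) - 115 = ((-43 - 1*0)/(8*(1 + 0² + 43*0)) + (1129 - 1*1145)) - 115 = ((-43 + 0)/(8*(1 + 0 + 0)) + (1129 - 1145)) - 115 = ((⅛)*(-43)/1 - 16) - 115 = ((⅛)*1*(-43) - 16) - 115 = (-43/8 - 16) - 115 = -171/8 - 115 = -1091/8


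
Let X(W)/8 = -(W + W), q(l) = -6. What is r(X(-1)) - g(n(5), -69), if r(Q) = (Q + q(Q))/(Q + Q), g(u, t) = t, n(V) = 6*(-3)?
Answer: 1109/16 ≈ 69.313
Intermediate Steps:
n(V) = -18
X(W) = -16*W (X(W) = 8*(-(W + W)) = 8*(-2*W) = -16*W)
r(Q) = (-6 + Q)/(2*Q) (r(Q) = (Q - 6)/(Q + Q) = (-6 + Q)/((2*Q)) = (-6 + Q)*(1/(2*Q)) = (-6 + Q)/(2*Q))
r(X(-1)) - g(n(5), -69) = (-6 - 16*(-1))/(2*((-16*(-1)))) - 1*(-69) = (1/2)*(-6 + 16)/16 + 69 = (1/2)*(1/16)*10 + 69 = 5/16 + 69 = 1109/16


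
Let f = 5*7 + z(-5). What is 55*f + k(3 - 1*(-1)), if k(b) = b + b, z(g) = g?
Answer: 1658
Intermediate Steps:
k(b) = 2*b
f = 30 (f = 5*7 - 5 = 35 - 5 = 30)
55*f + k(3 - 1*(-1)) = 55*30 + 2*(3 - 1*(-1)) = 1650 + 2*(3 + 1) = 1650 + 2*4 = 1650 + 8 = 1658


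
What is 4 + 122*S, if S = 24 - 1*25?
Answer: -118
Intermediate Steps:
S = -1 (S = 24 - 25 = -1)
4 + 122*S = 4 + 122*(-1) = 4 - 122 = -118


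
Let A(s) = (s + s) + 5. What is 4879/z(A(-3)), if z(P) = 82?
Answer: 119/2 ≈ 59.500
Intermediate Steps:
A(s) = 5 + 2*s (A(s) = 2*s + 5 = 5 + 2*s)
4879/z(A(-3)) = 4879/82 = 4879*(1/82) = 119/2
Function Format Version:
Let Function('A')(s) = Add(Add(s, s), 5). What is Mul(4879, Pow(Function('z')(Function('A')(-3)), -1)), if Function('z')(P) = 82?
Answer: Rational(119, 2) ≈ 59.500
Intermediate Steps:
Function('A')(s) = Add(5, Mul(2, s)) (Function('A')(s) = Add(Mul(2, s), 5) = Add(5, Mul(2, s)))
Mul(4879, Pow(Function('z')(Function('A')(-3)), -1)) = Mul(4879, Pow(82, -1)) = Mul(4879, Rational(1, 82)) = Rational(119, 2)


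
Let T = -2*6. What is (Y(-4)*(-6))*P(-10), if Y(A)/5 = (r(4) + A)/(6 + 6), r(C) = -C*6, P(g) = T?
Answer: -840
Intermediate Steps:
T = -12
P(g) = -12
r(C) = -6*C
Y(A) = -10 + 5*A/12 (Y(A) = 5*((-6*4 + A)/(6 + 6)) = 5*((-24 + A)/12) = 5*((-24 + A)*(1/12)) = 5*(-2 + A/12) = -10 + 5*A/12)
(Y(-4)*(-6))*P(-10) = ((-10 + (5/12)*(-4))*(-6))*(-12) = ((-10 - 5/3)*(-6))*(-12) = -35/3*(-6)*(-12) = 70*(-12) = -840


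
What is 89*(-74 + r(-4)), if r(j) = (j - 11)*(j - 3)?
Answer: 2759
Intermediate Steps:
r(j) = (-11 + j)*(-3 + j)
89*(-74 + r(-4)) = 89*(-74 + (33 + (-4)² - 14*(-4))) = 89*(-74 + (33 + 16 + 56)) = 89*(-74 + 105) = 89*31 = 2759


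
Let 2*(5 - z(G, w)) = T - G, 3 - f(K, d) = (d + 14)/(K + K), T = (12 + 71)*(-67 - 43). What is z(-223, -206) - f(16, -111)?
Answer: 142479/32 ≈ 4452.5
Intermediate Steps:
T = -9130 (T = 83*(-110) = -9130)
f(K, d) = 3 - (14 + d)/(2*K) (f(K, d) = 3 - (d + 14)/(K + K) = 3 - (14 + d)/(2*K))
z(G, w) = 4570 + G/2 (z(G, w) = 5 - (-9130 - G)/2 = 5 + (4565 + G/2) = 4570 + G/2)
z(-223, -206) - f(16, -111) = (4570 + (½)*(-223)) - (-14 - 1*(-111) + 6*16)/(2*16) = (4570 - 223/2) - (-14 + 111 + 96)/(2*16) = 8917/2 - 193/(2*16) = 8917/2 - 1*193/32 = 8917/2 - 193/32 = 142479/32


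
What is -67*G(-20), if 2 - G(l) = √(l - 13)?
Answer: -134 + 67*I*√33 ≈ -134.0 + 384.89*I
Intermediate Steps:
G(l) = 2 - √(-13 + l) (G(l) = 2 - √(l - 13) = 2 - √(-13 + l))
-67*G(-20) = -67*(2 - √(-13 - 20)) = -67*(2 - √(-33)) = -67*(2 - I*√33) = -134 + 67*I*√33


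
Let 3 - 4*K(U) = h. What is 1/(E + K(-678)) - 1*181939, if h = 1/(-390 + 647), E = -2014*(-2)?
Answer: -376755096089/2070777 ≈ -1.8194e+5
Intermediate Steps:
E = 4028
h = 1/257 ≈ 0.0038911
K(U) = 385/514 (K(U) = 3/4 - 1/4*1/257 = 3/4 - 1/1028 = 385/514)
1/(E + K(-678)) - 1*181939 = 1/(4028 + 385/514) - 1*181939 = 1/(2070777/514) - 181939 = 514/2070777 - 181939 = -376755096089/2070777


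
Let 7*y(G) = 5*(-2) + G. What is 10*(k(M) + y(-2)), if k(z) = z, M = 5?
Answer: 230/7 ≈ 32.857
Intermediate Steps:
y(G) = -10/7 + G/7 (y(G) = (5*(-2) + G)/7 = (-10 + G)/7 = -10/7 + G/7)
10*(k(M) + y(-2)) = 10*(5 + (-10/7 + (⅐)*(-2))) = 10*(5 + (-10/7 - 2/7)) = 10*(5 - 12/7) = 10*(23/7) = 230/7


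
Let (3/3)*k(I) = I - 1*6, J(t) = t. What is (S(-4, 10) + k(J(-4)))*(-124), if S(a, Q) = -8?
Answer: 2232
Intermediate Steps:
k(I) = -6 + I (k(I) = I - 1*6 = I - 6 = -6 + I)
(S(-4, 10) + k(J(-4)))*(-124) = (-8 + (-6 - 4))*(-124) = (-8 - 10)*(-124) = -18*(-124) = 2232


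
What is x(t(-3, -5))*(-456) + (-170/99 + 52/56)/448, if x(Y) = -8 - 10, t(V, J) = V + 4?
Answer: 5096575931/620928 ≈ 8208.0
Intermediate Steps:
t(V, J) = 4 + V
x(Y) = -18
x(t(-3, -5))*(-456) + (-170/99 + 52/56)/448 = -18*(-456) + (-170/99 + 52/56)/448 = 8208 + (-170*1/99 + 52*(1/56))*(1/448) = 8208 + (-170/99 + 13/14)*(1/448) = 8208 - 1093/1386*1/448 = 8208 - 1093/620928 = 5096575931/620928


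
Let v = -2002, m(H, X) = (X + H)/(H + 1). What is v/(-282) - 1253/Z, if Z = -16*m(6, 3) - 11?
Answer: 1457932/31161 ≈ 46.787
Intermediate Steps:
m(H, X) = (H + X)/(1 + H)
Z = -221/7 (Z = -16*(6 + 3)/(1 + 6) - 11 = -16*9/7 - 11 = -144/7 - 11 = -221/7 ≈ -31.571)
v/(-282) - 1253/Z = -2002/(-282) - 1253/(-221/7) = -2002*(-1/282) - 1253*(-7/221) = 1001/141 + 8771/221 = 1457932/31161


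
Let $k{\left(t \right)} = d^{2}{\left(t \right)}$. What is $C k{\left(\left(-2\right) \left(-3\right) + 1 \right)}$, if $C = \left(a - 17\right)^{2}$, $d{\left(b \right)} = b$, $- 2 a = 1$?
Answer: $\frac{60025}{4} \approx 15006.0$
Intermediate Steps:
$a = - \frac{1}{2}$ ($a = \left(- \frac{1}{2}\right) 1 = - \frac{1}{2} \approx -0.5$)
$C = \frac{1225}{4}$ ($C = \left(- \frac{1}{2} - 17\right)^{2} = \left(- \frac{35}{2}\right)^{2} = \frac{1225}{4} \approx 306.25$)
$k{\left(t \right)} = t^{2}$
$C k{\left(\left(-2\right) \left(-3\right) + 1 \right)} = \frac{1225 \left(\left(-2\right) \left(-3\right) + 1\right)^{2}}{4} = \frac{1225 \left(6 + 1\right)^{2}}{4} = \frac{1225 \cdot 7^{2}}{4} = \frac{1225}{4} \cdot 49 = \frac{60025}{4}$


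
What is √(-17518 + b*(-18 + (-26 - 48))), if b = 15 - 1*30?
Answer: I*√16138 ≈ 127.04*I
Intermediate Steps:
b = -15 (b = 15 - 30 = -15)
√(-17518 + b*(-18 + (-26 - 48))) = √(-17518 - 15*(-18 + (-26 - 48))) = √(-17518 - 15*(-18 - 74)) = √(-17518 - 15*(-92)) = √(-17518 + 1380) = √(-16138) = I*√16138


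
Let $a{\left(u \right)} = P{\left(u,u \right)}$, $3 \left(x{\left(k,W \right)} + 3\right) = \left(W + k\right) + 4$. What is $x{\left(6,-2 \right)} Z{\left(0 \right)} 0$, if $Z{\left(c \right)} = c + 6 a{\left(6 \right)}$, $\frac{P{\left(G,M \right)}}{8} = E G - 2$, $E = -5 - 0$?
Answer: $0$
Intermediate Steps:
$E = -5$ ($E = -5 + 0 = -5$)
$x{\left(k,W \right)} = - \frac{5}{3} + \frac{W}{3} + \frac{k}{3}$ ($x{\left(k,W \right)} = -3 + \frac{\left(W + k\right) + 4}{3} = -3 + \frac{4 + W + k}{3} = -3 + \left(\frac{4}{3} + \frac{W}{3} + \frac{k}{3}\right) = - \frac{5}{3} + \frac{W}{3} + \frac{k}{3}$)
$P{\left(G,M \right)} = -16 - 40 G$ ($P{\left(G,M \right)} = 8 \left(- 5 G - 2\right) = 8 \left(-2 - 5 G\right) = -16 - 40 G$)
$a{\left(u \right)} = -16 - 40 u$
$Z{\left(c \right)} = -1536 + c$ ($Z{\left(c \right)} = c + 6 \left(-16 - 240\right) = c + 6 \left(-256\right) = c - 1536 = -1536 + c$)
$x{\left(6,-2 \right)} Z{\left(0 \right)} 0 = \left(- \frac{5}{3} + \frac{1}{3} \left(-2\right) + \frac{1}{3} \cdot 6\right) \left(-1536 + 0\right) 0 = \left(- \frac{5}{3} - \frac{2}{3} + 2\right) \left(-1536\right) 0 = \left(- \frac{1}{3}\right) \left(-1536\right) 0 = 512 \cdot 0 = 0$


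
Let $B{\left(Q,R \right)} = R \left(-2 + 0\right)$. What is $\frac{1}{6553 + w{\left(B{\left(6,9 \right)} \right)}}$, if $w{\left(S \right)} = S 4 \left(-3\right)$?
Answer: $\frac{1}{6769} \approx 0.00014773$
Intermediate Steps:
$B{\left(Q,R \right)} = - 2 R$ ($B{\left(Q,R \right)} = R \left(-2\right) = - 2 R$)
$w{\left(S \right)} = - 12 S$ ($w{\left(S \right)} = 4 S \left(-3\right) = - 12 S$)
$\frac{1}{6553 + w{\left(B{\left(6,9 \right)} \right)}} = \frac{1}{6553 - 12 \left(\left(-2\right) 9\right)} = \frac{1}{6553 - -216} = \frac{1}{6553 + 216} = \frac{1}{6769}$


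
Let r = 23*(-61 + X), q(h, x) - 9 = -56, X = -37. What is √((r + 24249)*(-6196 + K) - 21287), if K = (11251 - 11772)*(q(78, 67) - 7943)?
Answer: 3*√10158251527 ≈ 3.0236e+5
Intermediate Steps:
q(h, x) = -47 (q(h, x) = 9 - 56 = -47)
r = -2254 (r = 23*(-61 - 37) = 23*(-98) = -2254)
K = 4162790 (K = (11251 - 11772)*(-47 - 7943) = -521*(-7990) = 4162790)
√((r + 24249)*(-6196 + K) - 21287) = √((-2254 + 24249)*(-6196 + 4162790) - 21287) = √(21995*4156594 - 21287) = √(91424285030 - 21287) = √91424263743 = 3*√10158251527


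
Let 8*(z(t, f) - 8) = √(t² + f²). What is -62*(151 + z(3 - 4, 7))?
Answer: -9858 - 155*√2/4 ≈ -9912.8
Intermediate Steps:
z(t, f) = 8 + √(f² + t²)/8 (z(t, f) = 8 + √(t² + f²)/8 = 8 + √(f² + t²)/8)
-62*(151 + z(3 - 4, 7)) = -62*(151 + (8 + √(7² + (3 - 4)²)/8)) = -62*(151 + (8 + √(49 + (-1)²)/8)) = -62*(151 + (8 + √(49 + 1)/8)) = -62*(151 + (8 + √50/8)) = -62*(151 + (8 + (5*√2)/8)) = -62*(151 + (8 + 5*√2/8)) = -62*(159 + 5*√2/8) = -9858 - 155*√2/4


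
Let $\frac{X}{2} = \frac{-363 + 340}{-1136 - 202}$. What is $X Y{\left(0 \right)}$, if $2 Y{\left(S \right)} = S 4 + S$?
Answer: $0$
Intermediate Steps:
$Y{\left(S \right)} = \frac{5 S}{2}$ ($Y{\left(S \right)} = \frac{S 4 + S}{2} = \frac{4 S + S}{2} = \frac{5 S}{2}$)
$X = \frac{23}{669}$ ($X = 2 \frac{-363 + 340}{-1136 - 202} = 2 \left(- \frac{23}{-1338}\right) = 2 \left(\left(-23\right) \left(- \frac{1}{1338}\right)\right) = 2 \cdot \frac{23}{1338} = \frac{23}{669} \approx 0.03438$)
$X Y{\left(0 \right)} = \frac{23 \cdot \frac{5}{2} \cdot 0}{669} = \frac{23}{669} \cdot 0 = 0$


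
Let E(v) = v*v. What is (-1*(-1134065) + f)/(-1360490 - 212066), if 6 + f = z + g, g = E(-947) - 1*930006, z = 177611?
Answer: -1278473/1572556 ≈ -0.81299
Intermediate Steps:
E(v) = v**2
g = -33197 (g = (-947)**2 - 1*930006 = 896809 - 930006 = -33197)
f = 144408 (f = -6 + (177611 - 33197) = -6 + 144414 = 144408)
(-1*(-1134065) + f)/(-1360490 - 212066) = (-1*(-1134065) + 144408)/(-1360490 - 212066) = (1134065 + 144408)/(-1572556) = 1278473*(-1/1572556) = -1278473/1572556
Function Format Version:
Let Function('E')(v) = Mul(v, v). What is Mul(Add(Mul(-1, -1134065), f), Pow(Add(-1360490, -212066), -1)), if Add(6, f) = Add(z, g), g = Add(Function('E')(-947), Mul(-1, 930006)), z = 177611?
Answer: Rational(-1278473, 1572556) ≈ -0.81299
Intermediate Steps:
Function('E')(v) = Pow(v, 2)
g = -33197 (g = Add(Pow(-947, 2), Mul(-1, 930006)) = Add(896809, -930006) = -33197)
f = 144408 (f = Add(-6, Add(177611, -33197)) = Add(-6, 144414) = 144408)
Mul(Add(Mul(-1, -1134065), f), Pow(Add(-1360490, -212066), -1)) = Mul(Add(Mul(-1, -1134065), 144408), Pow(Add(-1360490, -212066), -1)) = Mul(Add(1134065, 144408), Pow(-1572556, -1)) = Mul(1278473, Rational(-1, 1572556)) = Rational(-1278473, 1572556)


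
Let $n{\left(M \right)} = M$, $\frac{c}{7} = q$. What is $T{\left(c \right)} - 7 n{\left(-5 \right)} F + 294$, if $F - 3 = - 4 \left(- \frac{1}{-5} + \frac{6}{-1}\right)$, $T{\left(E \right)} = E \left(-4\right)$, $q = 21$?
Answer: $-538902$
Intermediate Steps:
$c = 147$ ($c = 7 \cdot 21 = 147$)
$T{\left(E \right)} = - 4 E$
$F = \frac{131}{5}$ ($F = 3 - 4 \left(- \frac{1}{-5} + \frac{6}{-1}\right) = 3 - 4 \left(\left(-1\right) \left(- \frac{1}{5}\right) + 6 \left(-1\right)\right) = 3 - 4 \left(\frac{1}{5} - 6\right) = 3 - - \frac{116}{5} = 3 + \frac{116}{5} = \frac{131}{5} \approx 26.2$)
$T{\left(c \right)} - 7 n{\left(-5 \right)} F + 294 = \left(-4\right) 147 \left(-7\right) \left(-5\right) \frac{131}{5} + 294 = - 588 \cdot 35 \cdot \frac{131}{5} + 294 = \left(-588\right) 917 + 294 = -539196 + 294 = -538902$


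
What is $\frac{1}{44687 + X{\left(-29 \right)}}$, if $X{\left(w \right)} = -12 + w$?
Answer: $\frac{1}{44646} \approx 2.2398 \cdot 10^{-5}$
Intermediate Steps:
$\frac{1}{44687 + X{\left(-29 \right)}} = \frac{1}{44687 - 41} = \frac{1}{44646}$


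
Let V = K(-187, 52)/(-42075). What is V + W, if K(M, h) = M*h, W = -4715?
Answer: -1060823/225 ≈ -4714.8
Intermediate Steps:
V = 52/225 (V = -187*52/(-42075) = -9724*(-1/42075) = 52/225 ≈ 0.23111)
V + W = 52/225 - 4715 = -1060823/225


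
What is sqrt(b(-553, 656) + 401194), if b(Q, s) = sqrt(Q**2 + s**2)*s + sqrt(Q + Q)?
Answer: sqrt(401194 + 656*sqrt(736145) + I*sqrt(1106)) ≈ 981.85 + 0.017*I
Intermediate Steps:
b(Q, s) = s*sqrt(Q**2 + s**2) + sqrt(2)*sqrt(Q) (b(Q, s) = s*sqrt(Q**2 + s**2) + sqrt(2*Q) = s*sqrt(Q**2 + s**2) + sqrt(2)*sqrt(Q))
sqrt(b(-553, 656) + 401194) = sqrt((656*sqrt((-553)**2 + 656**2) + sqrt(2)*sqrt(-553)) + 401194) = sqrt((656*sqrt(305809 + 430336) + sqrt(2)*(I*sqrt(553))) + 401194) = sqrt((656*sqrt(736145) + I*sqrt(1106)) + 401194) = sqrt(401194 + 656*sqrt(736145) + I*sqrt(1106))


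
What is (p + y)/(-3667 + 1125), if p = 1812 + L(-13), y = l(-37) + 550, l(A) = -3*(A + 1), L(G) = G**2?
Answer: -2639/2542 ≈ -1.0382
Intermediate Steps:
l(A) = -3 - 3*A (l(A) = -3*(1 + A) = -3 - 3*A)
y = 658 (y = (-3 - 3*(-37)) + 550 = (-3 + 111) + 550 = 108 + 550 = 658)
p = 1981 (p = 1812 + (-13)**2 = 1812 + 169 = 1981)
(p + y)/(-3667 + 1125) = (1981 + 658)/(-3667 + 1125) = 2639/(-2542) = 2639*(-1/2542) = -2639/2542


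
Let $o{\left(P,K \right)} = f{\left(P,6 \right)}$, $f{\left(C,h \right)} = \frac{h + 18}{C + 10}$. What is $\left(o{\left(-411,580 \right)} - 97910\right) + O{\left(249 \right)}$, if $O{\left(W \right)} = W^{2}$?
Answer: $- \frac{14399533}{401} \approx -35909.0$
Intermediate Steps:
$f{\left(C,h \right)} = \frac{18 + h}{10 + C}$
$o{\left(P,K \right)} = \frac{24}{10 + P}$ ($o{\left(P,K \right)} = \frac{18 + 6}{10 + P} = \frac{1}{10 + P} 24 = \frac{24}{10 + P}$)
$\left(o{\left(-411,580 \right)} - 97910\right) + O{\left(249 \right)} = \left(\frac{24}{10 - 411} - 97910\right) + 249^{2} = \left(\frac{24}{-401} - 97910\right) + 62001 = \left(24 \left(- \frac{1}{401}\right) - 97910\right) + 62001 = \left(- \frac{24}{401} - 97910\right) + 62001 = - \frac{39261934}{401} + 62001 = - \frac{14399533}{401}$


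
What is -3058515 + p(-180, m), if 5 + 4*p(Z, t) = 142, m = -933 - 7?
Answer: -12233923/4 ≈ -3.0585e+6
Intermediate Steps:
m = -940
p(Z, t) = 137/4 (p(Z, t) = -5/4 + (¼)*142 = -5/4 + 71/2 = 137/4)
-3058515 + p(-180, m) = -3058515 + 137/4 = -12233923/4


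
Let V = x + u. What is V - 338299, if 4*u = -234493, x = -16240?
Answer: -1652649/4 ≈ -4.1316e+5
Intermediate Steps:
u = -234493/4 (u = (1/4)*(-234493) = -234493/4 ≈ -58623.)
V = -299453/4 (V = -16240 - 234493/4 = -299453/4 ≈ -74863.)
V - 338299 = -299453/4 - 338299 = -1652649/4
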